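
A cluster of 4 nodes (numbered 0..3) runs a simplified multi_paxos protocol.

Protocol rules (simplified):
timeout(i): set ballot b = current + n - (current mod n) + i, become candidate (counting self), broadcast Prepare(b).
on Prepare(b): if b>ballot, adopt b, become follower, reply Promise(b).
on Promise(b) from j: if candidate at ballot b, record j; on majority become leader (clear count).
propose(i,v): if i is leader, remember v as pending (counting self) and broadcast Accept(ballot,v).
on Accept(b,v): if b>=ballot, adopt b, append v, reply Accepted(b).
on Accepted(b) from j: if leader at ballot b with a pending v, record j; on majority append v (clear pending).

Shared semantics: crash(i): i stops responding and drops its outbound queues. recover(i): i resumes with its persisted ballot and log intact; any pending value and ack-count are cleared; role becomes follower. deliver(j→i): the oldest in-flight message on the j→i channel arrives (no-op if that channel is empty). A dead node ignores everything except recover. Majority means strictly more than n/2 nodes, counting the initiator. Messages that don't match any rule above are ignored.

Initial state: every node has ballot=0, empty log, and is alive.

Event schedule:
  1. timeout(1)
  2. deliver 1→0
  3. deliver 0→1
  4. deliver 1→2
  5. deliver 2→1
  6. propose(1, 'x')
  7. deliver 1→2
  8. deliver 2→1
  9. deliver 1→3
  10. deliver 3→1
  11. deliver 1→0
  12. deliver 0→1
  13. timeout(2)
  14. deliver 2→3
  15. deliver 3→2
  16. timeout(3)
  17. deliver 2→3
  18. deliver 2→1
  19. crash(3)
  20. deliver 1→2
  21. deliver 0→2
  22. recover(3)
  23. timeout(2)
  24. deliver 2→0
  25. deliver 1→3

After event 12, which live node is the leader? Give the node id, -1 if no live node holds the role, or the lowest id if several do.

1

1. timeout(1):  <1:cand b5 ->
2. deliver 1→0:  <0:foll b5 ->
3. deliver 0→1:  nop
4. deliver 1→2:  <2:foll b5 ->
5. deliver 2→1:  <1:lead b5 ->
6. propose(1,'x'):  nop
7. deliver 1→2:  <2:foll b5 x>
8. deliver 2→1:  nop
9. deliver 1→3:  <3:foll b5 ->
10. deliver 3→1:  nop
11. deliver 1→0:  <0:foll b5 x>
12. deliver 0→1:  <1:lead b5 x>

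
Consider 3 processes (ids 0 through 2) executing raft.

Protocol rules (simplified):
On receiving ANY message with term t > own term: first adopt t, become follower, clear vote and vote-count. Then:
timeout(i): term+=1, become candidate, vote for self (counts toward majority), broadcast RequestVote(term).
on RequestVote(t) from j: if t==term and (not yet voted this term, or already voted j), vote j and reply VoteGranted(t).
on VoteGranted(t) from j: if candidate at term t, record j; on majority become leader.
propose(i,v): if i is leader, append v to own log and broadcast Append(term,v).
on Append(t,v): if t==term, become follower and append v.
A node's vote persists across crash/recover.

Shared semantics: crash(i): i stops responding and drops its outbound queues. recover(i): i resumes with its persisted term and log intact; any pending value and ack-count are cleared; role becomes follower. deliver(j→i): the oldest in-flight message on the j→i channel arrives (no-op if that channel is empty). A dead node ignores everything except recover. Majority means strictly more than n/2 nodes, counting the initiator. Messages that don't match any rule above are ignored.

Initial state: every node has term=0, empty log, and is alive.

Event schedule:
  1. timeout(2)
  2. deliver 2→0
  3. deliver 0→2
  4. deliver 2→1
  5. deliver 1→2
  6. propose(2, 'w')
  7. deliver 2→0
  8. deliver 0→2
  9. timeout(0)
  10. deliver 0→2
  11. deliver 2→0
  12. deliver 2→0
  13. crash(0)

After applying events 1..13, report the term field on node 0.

2

step 1 timeout(2): 2={cand,t=1,log=-}
step 2 deliver 2→0: 0={foll,t=1,log=-}
step 3 deliver 0→2: 2={lead,t=1,log=-}
step 4 deliver 2→1: 1={foll,t=1,log=-}
step 5 deliver 1→2: —
step 6 propose(2,'w'): 2={lead,t=1,log=w}
step 7 deliver 2→0: 0={foll,t=1,log=w}
step 8 deliver 0→2: —
step 9 timeout(0): 0={cand,t=2,log=w}
step 10 deliver 0→2: 2={foll,t=2,log=w}
step 11 deliver 2→0: 0={lead,t=2,log=w}
step 12 deliver 2→0: —
step 13 crash(0): 0={✗lead,t=2,log=w}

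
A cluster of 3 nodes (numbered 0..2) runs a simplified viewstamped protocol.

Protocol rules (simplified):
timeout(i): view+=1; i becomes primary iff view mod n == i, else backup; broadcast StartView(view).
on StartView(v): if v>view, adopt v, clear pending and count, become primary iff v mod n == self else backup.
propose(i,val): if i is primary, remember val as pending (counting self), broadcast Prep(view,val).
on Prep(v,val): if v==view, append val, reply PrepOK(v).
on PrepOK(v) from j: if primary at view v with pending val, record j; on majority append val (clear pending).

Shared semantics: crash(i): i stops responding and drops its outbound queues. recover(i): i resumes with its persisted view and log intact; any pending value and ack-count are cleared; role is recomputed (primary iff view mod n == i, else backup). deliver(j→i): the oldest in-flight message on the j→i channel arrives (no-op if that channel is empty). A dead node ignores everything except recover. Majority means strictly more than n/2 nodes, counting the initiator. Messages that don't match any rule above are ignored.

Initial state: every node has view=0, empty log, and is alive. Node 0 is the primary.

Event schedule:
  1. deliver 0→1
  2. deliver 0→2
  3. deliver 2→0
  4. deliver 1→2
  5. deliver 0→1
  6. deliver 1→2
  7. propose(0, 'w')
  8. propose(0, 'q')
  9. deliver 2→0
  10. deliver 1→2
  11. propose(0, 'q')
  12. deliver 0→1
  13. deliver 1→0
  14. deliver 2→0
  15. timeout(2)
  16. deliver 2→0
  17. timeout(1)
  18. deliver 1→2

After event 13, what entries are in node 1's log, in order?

step 1 deliver 0→1: —
step 2 deliver 0→2: —
step 3 deliver 2→0: —
step 4 deliver 1→2: —
step 5 deliver 0→1: —
step 6 deliver 1→2: —
step 7 propose(0,'w'): —
step 8 propose(0,'q'): —
step 9 deliver 2→0: —
step 10 deliver 1→2: —
step 11 propose(0,'q'): —
step 12 deliver 0→1: 1={back,v=0,log=w}
step 13 deliver 1→0: 0={prim,v=0,log=q}

w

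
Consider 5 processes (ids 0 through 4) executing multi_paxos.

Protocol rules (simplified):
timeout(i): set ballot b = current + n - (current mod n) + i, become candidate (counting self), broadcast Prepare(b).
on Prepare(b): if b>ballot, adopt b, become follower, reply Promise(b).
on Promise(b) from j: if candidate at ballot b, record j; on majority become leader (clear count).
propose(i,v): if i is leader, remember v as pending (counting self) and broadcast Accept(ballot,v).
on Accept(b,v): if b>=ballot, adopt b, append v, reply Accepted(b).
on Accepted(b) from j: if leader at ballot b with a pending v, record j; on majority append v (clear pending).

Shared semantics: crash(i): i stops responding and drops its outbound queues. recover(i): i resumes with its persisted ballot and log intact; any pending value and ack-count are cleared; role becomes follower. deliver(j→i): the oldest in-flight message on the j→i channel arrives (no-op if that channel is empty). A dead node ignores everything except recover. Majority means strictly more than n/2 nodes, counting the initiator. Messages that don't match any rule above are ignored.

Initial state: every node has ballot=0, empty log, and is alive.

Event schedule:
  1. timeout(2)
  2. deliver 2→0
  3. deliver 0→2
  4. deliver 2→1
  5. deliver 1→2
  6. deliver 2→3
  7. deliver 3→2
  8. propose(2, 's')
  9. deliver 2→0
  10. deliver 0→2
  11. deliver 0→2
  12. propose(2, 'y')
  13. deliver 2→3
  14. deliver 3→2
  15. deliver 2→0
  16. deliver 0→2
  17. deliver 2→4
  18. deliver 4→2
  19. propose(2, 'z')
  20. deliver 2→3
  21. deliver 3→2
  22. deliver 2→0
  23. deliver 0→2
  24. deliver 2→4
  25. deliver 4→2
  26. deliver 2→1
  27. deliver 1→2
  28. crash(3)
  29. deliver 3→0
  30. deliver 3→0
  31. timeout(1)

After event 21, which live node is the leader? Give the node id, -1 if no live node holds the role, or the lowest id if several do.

step 1 timeout(2): 2={cand,b=7,log=-}
step 2 deliver 2→0: 0={foll,b=7,log=-}
step 3 deliver 0→2: —
step 4 deliver 2→1: 1={foll,b=7,log=-}
step 5 deliver 1→2: 2={lead,b=7,log=-}
step 6 deliver 2→3: 3={foll,b=7,log=-}
step 7 deliver 3→2: —
step 8 propose(2,'s'): —
step 9 deliver 2→0: 0={foll,b=7,log=s}
step 10 deliver 0→2: —
step 11 deliver 0→2: —
step 12 propose(2,'y'): —
step 13 deliver 2→3: 3={foll,b=7,log=s}
step 14 deliver 3→2: —
step 15 deliver 2→0: 0={foll,b=7,log=s,y}
step 16 deliver 0→2: 2={lead,b=7,log=y}
step 17 deliver 2→4: 4={foll,b=7,log=-}
step 18 deliver 4→2: —
step 19 propose(2,'z'): —
step 20 deliver 2→3: 3={foll,b=7,log=s,y}
step 21 deliver 3→2: —

2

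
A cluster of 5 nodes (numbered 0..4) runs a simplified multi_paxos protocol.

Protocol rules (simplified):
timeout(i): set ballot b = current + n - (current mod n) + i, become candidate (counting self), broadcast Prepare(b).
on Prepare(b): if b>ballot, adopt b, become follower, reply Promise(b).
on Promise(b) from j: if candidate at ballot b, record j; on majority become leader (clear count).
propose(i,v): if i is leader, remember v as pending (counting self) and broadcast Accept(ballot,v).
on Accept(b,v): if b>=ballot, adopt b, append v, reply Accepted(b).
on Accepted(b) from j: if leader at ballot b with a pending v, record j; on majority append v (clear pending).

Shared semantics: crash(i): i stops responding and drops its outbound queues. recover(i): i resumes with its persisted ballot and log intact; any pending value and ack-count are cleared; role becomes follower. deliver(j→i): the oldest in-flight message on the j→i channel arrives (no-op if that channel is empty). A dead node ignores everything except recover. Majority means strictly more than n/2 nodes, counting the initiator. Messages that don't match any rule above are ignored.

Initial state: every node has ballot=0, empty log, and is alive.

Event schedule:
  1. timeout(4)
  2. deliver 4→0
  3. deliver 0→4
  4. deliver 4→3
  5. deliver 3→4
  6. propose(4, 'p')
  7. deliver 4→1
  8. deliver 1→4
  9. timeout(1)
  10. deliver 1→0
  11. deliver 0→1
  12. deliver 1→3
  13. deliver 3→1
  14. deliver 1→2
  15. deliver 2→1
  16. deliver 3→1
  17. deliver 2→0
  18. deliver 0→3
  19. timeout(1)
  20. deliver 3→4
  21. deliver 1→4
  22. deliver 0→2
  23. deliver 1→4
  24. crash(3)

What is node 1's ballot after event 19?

1. timeout(4):  <4:cand b9 ->
2. deliver 4→0:  <0:foll b9 ->
3. deliver 0→4:  nop
4. deliver 4→3:  <3:foll b9 ->
5. deliver 3→4:  <4:lead b9 ->
6. propose(4,'p'):  nop
7. deliver 4→1:  <1:foll b9 ->
8. deliver 1→4:  nop
9. timeout(1):  <1:cand b11 ->
10. deliver 1→0:  <0:foll b11 ->
11. deliver 0→1:  nop
12. deliver 1→3:  <3:foll b11 ->
13. deliver 3→1:  <1:lead b11 ->
14. deliver 1→2:  <2:foll b11 ->
15. deliver 2→1:  nop
16. deliver 3→1:  nop
17. deliver 2→0:  nop
18. deliver 0→3:  nop
19. timeout(1):  <1:cand b16 ->

16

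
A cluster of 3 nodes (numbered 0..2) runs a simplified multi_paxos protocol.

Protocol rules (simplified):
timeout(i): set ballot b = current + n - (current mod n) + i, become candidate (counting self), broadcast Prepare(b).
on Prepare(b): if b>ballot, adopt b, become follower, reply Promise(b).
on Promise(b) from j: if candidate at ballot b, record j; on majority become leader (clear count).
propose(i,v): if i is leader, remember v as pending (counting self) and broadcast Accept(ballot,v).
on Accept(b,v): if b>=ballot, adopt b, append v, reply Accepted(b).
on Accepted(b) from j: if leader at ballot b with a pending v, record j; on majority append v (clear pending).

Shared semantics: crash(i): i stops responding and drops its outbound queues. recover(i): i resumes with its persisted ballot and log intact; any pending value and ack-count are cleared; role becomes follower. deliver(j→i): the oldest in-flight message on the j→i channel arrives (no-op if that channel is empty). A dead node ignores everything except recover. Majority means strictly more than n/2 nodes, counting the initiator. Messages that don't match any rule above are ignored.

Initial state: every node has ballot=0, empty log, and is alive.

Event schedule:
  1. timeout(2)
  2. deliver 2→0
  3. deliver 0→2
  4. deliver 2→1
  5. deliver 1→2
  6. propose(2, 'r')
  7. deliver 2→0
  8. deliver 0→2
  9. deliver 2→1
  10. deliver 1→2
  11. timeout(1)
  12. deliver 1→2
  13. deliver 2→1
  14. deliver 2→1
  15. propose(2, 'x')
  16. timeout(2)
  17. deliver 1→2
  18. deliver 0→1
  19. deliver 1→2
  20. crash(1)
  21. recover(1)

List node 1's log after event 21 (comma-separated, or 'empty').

r

step 1 timeout(2): 2={cand,b=5,log=-}
step 2 deliver 2→0: 0={foll,b=5,log=-}
step 3 deliver 0→2: 2={lead,b=5,log=-}
step 4 deliver 2→1: 1={foll,b=5,log=-}
step 5 deliver 1→2: —
step 6 propose(2,'r'): —
step 7 deliver 2→0: 0={foll,b=5,log=r}
step 8 deliver 0→2: 2={lead,b=5,log=r}
step 9 deliver 2→1: 1={foll,b=5,log=r}
step 10 deliver 1→2: —
step 11 timeout(1): 1={cand,b=7,log=r}
step 12 deliver 1→2: 2={foll,b=7,log=r}
step 13 deliver 2→1: 1={lead,b=7,log=r}
step 14 deliver 2→1: —
step 15 propose(2,'x'): —
step 16 timeout(2): 2={cand,b=11,log=r}
step 17 deliver 1→2: —
step 18 deliver 0→1: —
step 19 deliver 1→2: —
step 20 crash(1): 1={✗lead,b=7,log=r}
step 21 recover(1): 1={foll,b=7,log=r}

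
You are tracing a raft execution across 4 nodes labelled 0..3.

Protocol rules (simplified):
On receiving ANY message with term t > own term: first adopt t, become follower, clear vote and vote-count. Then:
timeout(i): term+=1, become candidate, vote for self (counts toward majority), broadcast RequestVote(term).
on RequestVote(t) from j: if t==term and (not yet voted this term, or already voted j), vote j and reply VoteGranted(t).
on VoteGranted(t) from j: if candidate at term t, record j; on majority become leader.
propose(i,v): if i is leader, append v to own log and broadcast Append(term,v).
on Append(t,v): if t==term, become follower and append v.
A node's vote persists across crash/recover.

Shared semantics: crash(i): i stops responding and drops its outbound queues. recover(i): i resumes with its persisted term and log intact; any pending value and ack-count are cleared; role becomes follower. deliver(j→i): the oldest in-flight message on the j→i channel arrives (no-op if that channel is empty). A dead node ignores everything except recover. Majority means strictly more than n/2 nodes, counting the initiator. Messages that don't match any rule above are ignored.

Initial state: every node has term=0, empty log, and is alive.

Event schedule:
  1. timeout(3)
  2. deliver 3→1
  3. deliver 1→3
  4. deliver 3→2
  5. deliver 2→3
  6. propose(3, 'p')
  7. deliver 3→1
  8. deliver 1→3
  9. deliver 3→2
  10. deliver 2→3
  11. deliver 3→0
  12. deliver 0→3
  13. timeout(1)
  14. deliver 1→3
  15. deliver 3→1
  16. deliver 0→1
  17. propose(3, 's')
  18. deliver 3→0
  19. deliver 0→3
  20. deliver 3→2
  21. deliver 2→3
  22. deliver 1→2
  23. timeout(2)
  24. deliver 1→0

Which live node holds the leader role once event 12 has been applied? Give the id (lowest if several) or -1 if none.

1. timeout(3):  <3:cand t1 ->
2. deliver 3→1:  <1:foll t1 ->
3. deliver 1→3:  nop
4. deliver 3→2:  <2:foll t1 ->
5. deliver 2→3:  <3:lead t1 ->
6. propose(3,'p'):  <3:lead t1 p>
7. deliver 3→1:  <1:foll t1 p>
8. deliver 1→3:  nop
9. deliver 3→2:  <2:foll t1 p>
10. deliver 2→3:  nop
11. deliver 3→0:  <0:foll t1 ->
12. deliver 0→3:  nop

3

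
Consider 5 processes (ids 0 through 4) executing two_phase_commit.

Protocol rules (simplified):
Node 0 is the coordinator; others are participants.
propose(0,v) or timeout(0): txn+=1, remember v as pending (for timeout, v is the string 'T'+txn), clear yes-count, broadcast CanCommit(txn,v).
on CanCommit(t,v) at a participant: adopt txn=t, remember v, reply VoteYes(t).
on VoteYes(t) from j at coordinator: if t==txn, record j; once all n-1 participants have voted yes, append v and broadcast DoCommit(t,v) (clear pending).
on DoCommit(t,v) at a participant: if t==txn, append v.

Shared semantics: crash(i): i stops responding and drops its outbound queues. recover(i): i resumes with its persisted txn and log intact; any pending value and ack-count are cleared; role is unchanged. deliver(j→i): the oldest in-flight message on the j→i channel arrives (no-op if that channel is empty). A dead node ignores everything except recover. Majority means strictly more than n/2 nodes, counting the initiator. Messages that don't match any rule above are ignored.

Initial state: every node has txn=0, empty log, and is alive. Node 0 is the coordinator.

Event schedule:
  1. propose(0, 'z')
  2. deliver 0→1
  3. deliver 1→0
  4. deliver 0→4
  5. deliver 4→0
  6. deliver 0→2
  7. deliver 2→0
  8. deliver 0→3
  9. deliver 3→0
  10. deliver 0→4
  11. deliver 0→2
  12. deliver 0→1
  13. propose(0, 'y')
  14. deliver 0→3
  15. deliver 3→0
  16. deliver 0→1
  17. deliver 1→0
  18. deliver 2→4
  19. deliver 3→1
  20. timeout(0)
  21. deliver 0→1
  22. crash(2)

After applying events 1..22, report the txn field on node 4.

1

[1] propose(0,'z') → N0(coor t1 [-])
[2] deliver 0→1 → N1(part t1 [-])
[3] deliver 1→0 → ∅
[4] deliver 0→4 → N4(part t1 [-])
[5] deliver 4→0 → ∅
[6] deliver 0→2 → N2(part t1 [-])
[7] deliver 2→0 → ∅
[8] deliver 0→3 → N3(part t1 [-])
[9] deliver 3→0 → N0(coor t1 [z])
[10] deliver 0→4 → N4(part t1 [z])
[11] deliver 0→2 → N2(part t1 [z])
[12] deliver 0→1 → N1(part t1 [z])
[13] propose(0,'y') → N0(coor t2 [z])
[14] deliver 0→3 → N3(part t1 [z])
[15] deliver 3→0 → ∅
[16] deliver 0→1 → N1(part t2 [z])
[17] deliver 1→0 → ∅
[18] deliver 2→4 → ∅
[19] deliver 3→1 → ∅
[20] timeout(0) → N0(coor t3 [z])
[21] deliver 0→1 → N1(part t3 [z])
[22] crash(2) → N2(✗part t1 [z])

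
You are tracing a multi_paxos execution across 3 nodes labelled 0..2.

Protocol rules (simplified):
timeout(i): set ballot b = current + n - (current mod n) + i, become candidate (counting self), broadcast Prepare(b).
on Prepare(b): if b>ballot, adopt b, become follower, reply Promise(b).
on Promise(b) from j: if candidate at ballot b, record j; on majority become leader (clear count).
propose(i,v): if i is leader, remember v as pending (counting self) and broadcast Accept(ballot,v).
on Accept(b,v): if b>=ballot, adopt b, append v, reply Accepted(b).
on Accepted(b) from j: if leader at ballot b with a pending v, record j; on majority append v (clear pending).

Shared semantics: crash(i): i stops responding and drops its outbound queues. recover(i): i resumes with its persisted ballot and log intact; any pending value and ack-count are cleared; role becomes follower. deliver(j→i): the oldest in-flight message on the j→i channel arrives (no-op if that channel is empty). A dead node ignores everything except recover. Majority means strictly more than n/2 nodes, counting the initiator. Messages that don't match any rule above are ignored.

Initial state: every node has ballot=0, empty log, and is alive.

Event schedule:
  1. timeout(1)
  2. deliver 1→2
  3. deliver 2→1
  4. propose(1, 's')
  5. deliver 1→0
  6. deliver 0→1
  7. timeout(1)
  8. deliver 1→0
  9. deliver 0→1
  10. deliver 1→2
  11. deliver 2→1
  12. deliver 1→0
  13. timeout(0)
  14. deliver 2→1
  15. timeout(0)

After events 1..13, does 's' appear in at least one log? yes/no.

e1 timeout(1): 1[cand,b=4,-]
e2 deliver 1→2: 2[foll,b=4,-]
e3 deliver 2→1: 1[lead,b=4,-]
e4 propose(1,'s'): ·
e5 deliver 1→0: 0[foll,b=4,-]
e6 deliver 0→1: ·
e7 timeout(1): 1[cand,b=7,-]
e8 deliver 1→0: 0[foll,b=4,s]
e9 deliver 0→1: ·
e10 deliver 1→2: 2[foll,b=4,s]
e11 deliver 2→1: ·
e12 deliver 1→0: 0[foll,b=7,s]
e13 timeout(0): 0[cand,b=9,s]

yes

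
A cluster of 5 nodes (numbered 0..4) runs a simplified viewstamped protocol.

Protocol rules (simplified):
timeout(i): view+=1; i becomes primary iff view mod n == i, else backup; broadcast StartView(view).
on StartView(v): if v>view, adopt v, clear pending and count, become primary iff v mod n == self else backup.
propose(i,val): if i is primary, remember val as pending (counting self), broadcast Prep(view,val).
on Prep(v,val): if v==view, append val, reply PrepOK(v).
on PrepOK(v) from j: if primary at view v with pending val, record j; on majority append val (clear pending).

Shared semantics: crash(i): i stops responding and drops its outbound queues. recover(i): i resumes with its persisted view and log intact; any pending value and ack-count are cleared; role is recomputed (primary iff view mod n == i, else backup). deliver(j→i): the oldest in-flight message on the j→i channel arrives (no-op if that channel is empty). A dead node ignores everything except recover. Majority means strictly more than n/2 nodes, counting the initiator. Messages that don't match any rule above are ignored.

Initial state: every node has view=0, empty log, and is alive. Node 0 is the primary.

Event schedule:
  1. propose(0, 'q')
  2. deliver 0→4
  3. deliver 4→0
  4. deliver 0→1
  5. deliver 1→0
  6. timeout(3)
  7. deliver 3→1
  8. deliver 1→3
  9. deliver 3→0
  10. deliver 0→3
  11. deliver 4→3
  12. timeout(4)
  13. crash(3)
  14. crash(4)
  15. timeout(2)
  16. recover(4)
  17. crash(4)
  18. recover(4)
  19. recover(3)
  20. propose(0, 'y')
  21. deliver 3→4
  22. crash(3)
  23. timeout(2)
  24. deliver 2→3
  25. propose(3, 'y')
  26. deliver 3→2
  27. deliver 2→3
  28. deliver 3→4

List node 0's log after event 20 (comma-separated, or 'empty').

e1 propose(0,'q'): ·
e2 deliver 0→4: 4[back,v=0,q]
e3 deliver 4→0: ·
e4 deliver 0→1: 1[back,v=0,q]
e5 deliver 1→0: 0[prim,v=0,q]
e6 timeout(3): 3[back,v=1,-]
e7 deliver 3→1: 1[prim,v=1,q]
e8 deliver 1→3: ·
e9 deliver 3→0: 0[back,v=1,q]
e10 deliver 0→3: ·
e11 deliver 4→3: ·
e12 timeout(4): 4[back,v=1,q]
e13 crash(3): 3[✗back,v=1,-]
e14 crash(4): 4[✗back,v=1,q]
e15 timeout(2): 2[back,v=1,-]
e16 recover(4): 4[back,v=1,q]
e17 crash(4): 4[✗back,v=1,q]
e18 recover(4): 4[back,v=1,q]
e19 recover(3): 3[back,v=1,-]
e20 propose(0,'y'): ·

q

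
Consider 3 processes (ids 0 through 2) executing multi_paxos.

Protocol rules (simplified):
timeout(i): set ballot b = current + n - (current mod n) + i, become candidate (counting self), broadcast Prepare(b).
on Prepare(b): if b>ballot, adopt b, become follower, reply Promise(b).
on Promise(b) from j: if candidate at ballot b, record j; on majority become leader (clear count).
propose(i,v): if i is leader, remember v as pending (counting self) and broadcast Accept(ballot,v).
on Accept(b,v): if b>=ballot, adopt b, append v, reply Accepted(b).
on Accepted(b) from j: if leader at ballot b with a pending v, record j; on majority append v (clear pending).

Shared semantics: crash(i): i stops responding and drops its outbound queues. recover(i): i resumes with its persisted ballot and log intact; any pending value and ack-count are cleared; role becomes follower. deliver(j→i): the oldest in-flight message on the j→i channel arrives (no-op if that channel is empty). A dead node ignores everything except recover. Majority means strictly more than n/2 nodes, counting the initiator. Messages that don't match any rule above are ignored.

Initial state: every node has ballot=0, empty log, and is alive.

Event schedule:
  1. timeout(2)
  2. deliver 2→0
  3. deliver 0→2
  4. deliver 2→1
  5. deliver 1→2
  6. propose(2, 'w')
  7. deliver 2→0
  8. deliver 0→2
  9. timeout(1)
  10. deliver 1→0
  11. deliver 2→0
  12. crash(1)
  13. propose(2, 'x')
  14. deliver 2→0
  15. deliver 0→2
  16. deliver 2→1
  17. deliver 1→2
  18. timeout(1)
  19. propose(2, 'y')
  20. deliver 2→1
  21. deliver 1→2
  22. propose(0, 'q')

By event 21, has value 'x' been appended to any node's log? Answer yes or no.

step 1 timeout(2): 2={cand,b=5,log=-}
step 2 deliver 2→0: 0={foll,b=5,log=-}
step 3 deliver 0→2: 2={lead,b=5,log=-}
step 4 deliver 2→1: 1={foll,b=5,log=-}
step 5 deliver 1→2: —
step 6 propose(2,'w'): —
step 7 deliver 2→0: 0={foll,b=5,log=w}
step 8 deliver 0→2: 2={lead,b=5,log=w}
step 9 timeout(1): 1={cand,b=7,log=-}
step 10 deliver 1→0: 0={foll,b=7,log=w}
step 11 deliver 2→0: —
step 12 crash(1): 1={✗cand,b=7,log=-}
step 13 propose(2,'x'): —
step 14 deliver 2→0: —
step 15 deliver 0→2: —
step 16 deliver 2→1: —
step 17 deliver 1→2: —
step 18 timeout(1): —
step 19 propose(2,'y'): —
step 20 deliver 2→1: —
step 21 deliver 1→2: —

no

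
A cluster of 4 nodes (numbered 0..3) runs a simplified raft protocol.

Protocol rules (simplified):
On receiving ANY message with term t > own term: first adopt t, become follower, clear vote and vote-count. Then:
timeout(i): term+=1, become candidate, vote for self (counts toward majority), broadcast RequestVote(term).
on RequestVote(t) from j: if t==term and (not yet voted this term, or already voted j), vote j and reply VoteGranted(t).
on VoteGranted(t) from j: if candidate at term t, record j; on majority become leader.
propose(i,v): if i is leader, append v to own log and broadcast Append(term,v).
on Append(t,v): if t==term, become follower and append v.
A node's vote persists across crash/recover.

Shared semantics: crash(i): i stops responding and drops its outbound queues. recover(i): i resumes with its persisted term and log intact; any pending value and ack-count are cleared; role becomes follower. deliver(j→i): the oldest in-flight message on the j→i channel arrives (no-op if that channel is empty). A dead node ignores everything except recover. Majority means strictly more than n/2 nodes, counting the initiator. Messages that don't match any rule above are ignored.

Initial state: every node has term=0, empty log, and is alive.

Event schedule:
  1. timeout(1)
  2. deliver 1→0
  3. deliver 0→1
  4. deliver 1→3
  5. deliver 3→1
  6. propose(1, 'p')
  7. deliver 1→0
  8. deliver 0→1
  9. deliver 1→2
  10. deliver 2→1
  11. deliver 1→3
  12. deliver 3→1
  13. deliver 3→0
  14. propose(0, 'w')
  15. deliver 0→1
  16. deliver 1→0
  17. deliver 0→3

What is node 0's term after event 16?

1

e1 timeout(1): 1[cand,t=1,-]
e2 deliver 1→0: 0[foll,t=1,-]
e3 deliver 0→1: ·
e4 deliver 1→3: 3[foll,t=1,-]
e5 deliver 3→1: 1[lead,t=1,-]
e6 propose(1,'p'): 1[lead,t=1,p]
e7 deliver 1→0: 0[foll,t=1,p]
e8 deliver 0→1: ·
e9 deliver 1→2: 2[foll,t=1,-]
e10 deliver 2→1: ·
e11 deliver 1→3: 3[foll,t=1,p]
e12 deliver 3→1: ·
e13 deliver 3→0: ·
e14 propose(0,'w'): ·
e15 deliver 0→1: ·
e16 deliver 1→0: ·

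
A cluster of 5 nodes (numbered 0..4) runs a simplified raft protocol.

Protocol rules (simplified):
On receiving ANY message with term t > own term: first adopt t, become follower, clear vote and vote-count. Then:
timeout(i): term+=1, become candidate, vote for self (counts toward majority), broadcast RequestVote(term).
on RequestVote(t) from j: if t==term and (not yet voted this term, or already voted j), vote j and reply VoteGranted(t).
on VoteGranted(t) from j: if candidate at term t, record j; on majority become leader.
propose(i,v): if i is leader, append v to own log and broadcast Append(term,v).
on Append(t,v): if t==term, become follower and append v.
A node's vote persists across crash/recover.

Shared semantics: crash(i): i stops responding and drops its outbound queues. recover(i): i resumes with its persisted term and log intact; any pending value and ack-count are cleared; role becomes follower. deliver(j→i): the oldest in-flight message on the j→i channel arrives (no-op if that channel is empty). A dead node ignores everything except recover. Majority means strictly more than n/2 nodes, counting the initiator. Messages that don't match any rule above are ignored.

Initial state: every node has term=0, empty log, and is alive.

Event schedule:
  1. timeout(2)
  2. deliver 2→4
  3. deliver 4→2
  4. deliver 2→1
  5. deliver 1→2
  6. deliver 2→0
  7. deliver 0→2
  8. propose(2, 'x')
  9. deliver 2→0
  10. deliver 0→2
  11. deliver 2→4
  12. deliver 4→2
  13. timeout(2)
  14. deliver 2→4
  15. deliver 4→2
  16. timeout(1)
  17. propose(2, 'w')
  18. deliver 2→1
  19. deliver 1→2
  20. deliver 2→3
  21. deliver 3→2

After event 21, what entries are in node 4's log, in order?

x

[1] timeout(2) → N2(cand t1 [-])
[2] deliver 2→4 → N4(foll t1 [-])
[3] deliver 4→2 → ∅
[4] deliver 2→1 → N1(foll t1 [-])
[5] deliver 1→2 → N2(lead t1 [-])
[6] deliver 2→0 → N0(foll t1 [-])
[7] deliver 0→2 → ∅
[8] propose(2,'x') → N2(lead t1 [x])
[9] deliver 2→0 → N0(foll t1 [x])
[10] deliver 0→2 → ∅
[11] deliver 2→4 → N4(foll t1 [x])
[12] deliver 4→2 → ∅
[13] timeout(2) → N2(cand t2 [x])
[14] deliver 2→4 → N4(foll t2 [x])
[15] deliver 4→2 → ∅
[16] timeout(1) → N1(cand t2 [-])
[17] propose(2,'w') → ∅
[18] deliver 2→1 → ∅
[19] deliver 1→2 → ∅
[20] deliver 2→3 → N3(foll t1 [-])
[21] deliver 3→2 → ∅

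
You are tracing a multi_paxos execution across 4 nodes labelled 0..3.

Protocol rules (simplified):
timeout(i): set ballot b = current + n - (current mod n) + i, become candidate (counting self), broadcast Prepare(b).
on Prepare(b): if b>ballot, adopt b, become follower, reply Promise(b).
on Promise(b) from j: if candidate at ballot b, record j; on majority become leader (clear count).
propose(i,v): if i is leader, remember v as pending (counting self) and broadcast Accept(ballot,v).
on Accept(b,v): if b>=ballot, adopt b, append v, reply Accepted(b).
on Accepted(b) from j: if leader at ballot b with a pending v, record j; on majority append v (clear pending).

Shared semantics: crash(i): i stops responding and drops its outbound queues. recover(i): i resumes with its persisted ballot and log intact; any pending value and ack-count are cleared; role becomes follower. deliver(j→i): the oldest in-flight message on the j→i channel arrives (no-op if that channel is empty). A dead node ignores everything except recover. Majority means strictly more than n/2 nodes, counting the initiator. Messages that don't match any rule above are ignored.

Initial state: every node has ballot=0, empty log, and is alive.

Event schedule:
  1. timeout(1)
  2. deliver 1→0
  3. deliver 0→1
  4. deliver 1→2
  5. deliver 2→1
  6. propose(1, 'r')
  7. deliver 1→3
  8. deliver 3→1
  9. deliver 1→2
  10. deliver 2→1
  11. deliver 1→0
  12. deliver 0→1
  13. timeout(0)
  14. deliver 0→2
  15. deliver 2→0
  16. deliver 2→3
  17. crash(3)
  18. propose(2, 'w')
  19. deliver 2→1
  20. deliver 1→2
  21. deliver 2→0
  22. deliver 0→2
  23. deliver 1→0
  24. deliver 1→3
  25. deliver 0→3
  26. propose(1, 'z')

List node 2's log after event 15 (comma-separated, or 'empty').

e1 timeout(1): 1[cand,b=5,-]
e2 deliver 1→0: 0[foll,b=5,-]
e3 deliver 0→1: ·
e4 deliver 1→2: 2[foll,b=5,-]
e5 deliver 2→1: 1[lead,b=5,-]
e6 propose(1,'r'): ·
e7 deliver 1→3: 3[foll,b=5,-]
e8 deliver 3→1: ·
e9 deliver 1→2: 2[foll,b=5,r]
e10 deliver 2→1: ·
e11 deliver 1→0: 0[foll,b=5,r]
e12 deliver 0→1: 1[lead,b=5,r]
e13 timeout(0): 0[cand,b=8,r]
e14 deliver 0→2: 2[foll,b=8,r]
e15 deliver 2→0: ·

r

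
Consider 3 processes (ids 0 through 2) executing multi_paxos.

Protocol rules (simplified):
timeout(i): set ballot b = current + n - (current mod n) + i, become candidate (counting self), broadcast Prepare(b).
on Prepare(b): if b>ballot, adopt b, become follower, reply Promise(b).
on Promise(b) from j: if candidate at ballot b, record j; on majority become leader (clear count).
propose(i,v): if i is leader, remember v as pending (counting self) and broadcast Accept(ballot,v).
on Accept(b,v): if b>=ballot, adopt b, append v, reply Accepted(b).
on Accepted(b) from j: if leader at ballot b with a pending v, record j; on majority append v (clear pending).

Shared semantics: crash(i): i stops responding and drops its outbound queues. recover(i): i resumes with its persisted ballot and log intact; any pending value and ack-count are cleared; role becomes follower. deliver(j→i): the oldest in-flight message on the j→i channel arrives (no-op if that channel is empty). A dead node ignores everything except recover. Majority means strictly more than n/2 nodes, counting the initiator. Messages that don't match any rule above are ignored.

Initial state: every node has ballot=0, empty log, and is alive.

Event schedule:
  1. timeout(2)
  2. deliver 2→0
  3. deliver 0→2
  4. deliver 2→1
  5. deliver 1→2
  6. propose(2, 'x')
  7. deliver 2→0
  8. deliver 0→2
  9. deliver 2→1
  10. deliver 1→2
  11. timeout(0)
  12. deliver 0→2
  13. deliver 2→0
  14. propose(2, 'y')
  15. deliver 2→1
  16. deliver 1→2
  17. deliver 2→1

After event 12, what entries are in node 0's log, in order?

x

1. timeout(2):  <2:cand b5 ->
2. deliver 2→0:  <0:foll b5 ->
3. deliver 0→2:  <2:lead b5 ->
4. deliver 2→1:  <1:foll b5 ->
5. deliver 1→2:  nop
6. propose(2,'x'):  nop
7. deliver 2→0:  <0:foll b5 x>
8. deliver 0→2:  <2:lead b5 x>
9. deliver 2→1:  <1:foll b5 x>
10. deliver 1→2:  nop
11. timeout(0):  <0:cand b6 x>
12. deliver 0→2:  <2:foll b6 x>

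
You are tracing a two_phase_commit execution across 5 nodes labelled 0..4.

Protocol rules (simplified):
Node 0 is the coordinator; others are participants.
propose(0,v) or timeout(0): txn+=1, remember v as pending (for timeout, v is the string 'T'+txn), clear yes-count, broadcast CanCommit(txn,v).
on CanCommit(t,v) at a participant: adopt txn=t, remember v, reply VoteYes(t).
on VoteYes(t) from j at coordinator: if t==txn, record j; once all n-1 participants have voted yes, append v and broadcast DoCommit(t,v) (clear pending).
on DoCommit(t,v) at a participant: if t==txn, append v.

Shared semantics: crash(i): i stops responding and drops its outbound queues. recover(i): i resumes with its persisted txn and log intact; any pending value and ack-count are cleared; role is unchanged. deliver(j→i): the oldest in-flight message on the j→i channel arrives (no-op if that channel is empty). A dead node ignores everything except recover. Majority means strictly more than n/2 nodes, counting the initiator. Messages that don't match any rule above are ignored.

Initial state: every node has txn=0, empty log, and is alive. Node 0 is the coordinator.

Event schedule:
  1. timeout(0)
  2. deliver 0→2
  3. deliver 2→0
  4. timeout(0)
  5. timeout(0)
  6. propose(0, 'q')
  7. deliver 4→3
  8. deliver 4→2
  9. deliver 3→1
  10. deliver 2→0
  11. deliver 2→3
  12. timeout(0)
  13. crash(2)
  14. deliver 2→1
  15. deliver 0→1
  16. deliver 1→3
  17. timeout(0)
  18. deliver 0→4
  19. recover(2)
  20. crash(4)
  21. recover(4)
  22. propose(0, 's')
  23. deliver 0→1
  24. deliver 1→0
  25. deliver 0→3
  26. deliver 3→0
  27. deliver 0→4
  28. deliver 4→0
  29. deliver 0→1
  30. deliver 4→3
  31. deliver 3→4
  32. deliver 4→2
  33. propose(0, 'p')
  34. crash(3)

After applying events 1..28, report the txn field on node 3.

e1 timeout(0): 0[coor,t=1,-]
e2 deliver 0→2: 2[part,t=1,-]
e3 deliver 2→0: ·
e4 timeout(0): 0[coor,t=2,-]
e5 timeout(0): 0[coor,t=3,-]
e6 propose(0,'q'): 0[coor,t=4,-]
e7 deliver 4→3: ·
e8 deliver 4→2: ·
e9 deliver 3→1: ·
e10 deliver 2→0: ·
e11 deliver 2→3: ·
e12 timeout(0): 0[coor,t=5,-]
e13 crash(2): 2[✗part,t=1,-]
e14 deliver 2→1: ·
e15 deliver 0→1: 1[part,t=1,-]
e16 deliver 1→3: ·
e17 timeout(0): 0[coor,t=6,-]
e18 deliver 0→4: 4[part,t=1,-]
e19 recover(2): 2[part,t=1,-]
e20 crash(4): 4[✗part,t=1,-]
e21 recover(4): 4[part,t=1,-]
e22 propose(0,'s'): 0[coor,t=7,-]
e23 deliver 0→1: 1[part,t=2,-]
e24 deliver 1→0: ·
e25 deliver 0→3: 3[part,t=1,-]
e26 deliver 3→0: ·
e27 deliver 0→4: 4[part,t=2,-]
e28 deliver 4→0: ·

1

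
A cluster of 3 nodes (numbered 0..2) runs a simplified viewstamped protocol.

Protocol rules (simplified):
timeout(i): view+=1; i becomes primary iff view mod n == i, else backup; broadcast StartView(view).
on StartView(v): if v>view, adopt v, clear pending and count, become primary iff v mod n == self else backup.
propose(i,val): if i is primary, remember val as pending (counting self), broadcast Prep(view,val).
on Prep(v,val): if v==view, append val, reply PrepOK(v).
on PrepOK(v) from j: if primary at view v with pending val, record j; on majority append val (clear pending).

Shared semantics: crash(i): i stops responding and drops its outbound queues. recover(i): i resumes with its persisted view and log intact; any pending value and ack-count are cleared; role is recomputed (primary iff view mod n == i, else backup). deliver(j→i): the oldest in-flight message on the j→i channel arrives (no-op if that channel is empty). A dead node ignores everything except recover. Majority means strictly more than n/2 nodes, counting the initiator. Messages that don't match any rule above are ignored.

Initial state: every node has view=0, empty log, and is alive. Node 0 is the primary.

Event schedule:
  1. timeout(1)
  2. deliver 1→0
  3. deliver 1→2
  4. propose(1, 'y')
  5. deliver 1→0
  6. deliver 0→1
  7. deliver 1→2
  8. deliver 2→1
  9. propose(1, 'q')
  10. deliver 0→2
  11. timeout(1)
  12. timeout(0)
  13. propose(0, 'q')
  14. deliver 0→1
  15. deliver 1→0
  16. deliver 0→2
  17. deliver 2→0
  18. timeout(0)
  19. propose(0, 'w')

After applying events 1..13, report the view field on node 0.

after 1 — timeout(1): n1:prim/v1/[-]
after 2 — deliver 1→0: n0:back/v1/[-]
after 3 — deliver 1→2: n2:back/v1/[-]
after 4 — propose(1,'y'): ·
after 5 — deliver 1→0: n0:back/v1/[y]
after 6 — deliver 0→1: n1:prim/v1/[y]
after 7 — deliver 1→2: n2:back/v1/[y]
after 8 — deliver 2→1: ·
after 9 — propose(1,'q'): ·
after 10 — deliver 0→2: ·
after 11 — timeout(1): n1:back/v2/[y]
after 12 — timeout(0): n0:back/v2/[y]
after 13 — propose(0,'q'): ·

2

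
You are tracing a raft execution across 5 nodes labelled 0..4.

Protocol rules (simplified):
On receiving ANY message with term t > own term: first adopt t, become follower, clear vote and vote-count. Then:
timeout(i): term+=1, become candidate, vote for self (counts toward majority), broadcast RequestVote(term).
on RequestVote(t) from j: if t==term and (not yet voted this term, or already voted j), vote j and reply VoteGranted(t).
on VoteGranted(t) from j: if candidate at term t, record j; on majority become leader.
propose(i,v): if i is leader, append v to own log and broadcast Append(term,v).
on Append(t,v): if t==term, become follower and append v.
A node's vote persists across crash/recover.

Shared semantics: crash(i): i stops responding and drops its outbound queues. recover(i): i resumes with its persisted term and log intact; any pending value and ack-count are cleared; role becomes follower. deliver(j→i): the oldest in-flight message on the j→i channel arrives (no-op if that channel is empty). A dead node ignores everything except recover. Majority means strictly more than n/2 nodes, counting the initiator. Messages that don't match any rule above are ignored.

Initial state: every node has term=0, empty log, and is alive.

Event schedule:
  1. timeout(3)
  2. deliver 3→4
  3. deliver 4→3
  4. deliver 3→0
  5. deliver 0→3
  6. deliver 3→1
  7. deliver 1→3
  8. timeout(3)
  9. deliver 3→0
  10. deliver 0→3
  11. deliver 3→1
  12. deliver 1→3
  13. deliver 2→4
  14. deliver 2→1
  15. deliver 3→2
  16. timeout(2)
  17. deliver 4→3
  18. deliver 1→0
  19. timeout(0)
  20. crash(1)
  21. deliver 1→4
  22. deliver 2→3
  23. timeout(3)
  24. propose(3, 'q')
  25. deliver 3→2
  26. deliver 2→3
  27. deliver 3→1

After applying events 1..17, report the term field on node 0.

2

step 1 timeout(3): 3={cand,t=1,log=-}
step 2 deliver 3→4: 4={foll,t=1,log=-}
step 3 deliver 4→3: —
step 4 deliver 3→0: 0={foll,t=1,log=-}
step 5 deliver 0→3: 3={lead,t=1,log=-}
step 6 deliver 3→1: 1={foll,t=1,log=-}
step 7 deliver 1→3: —
step 8 timeout(3): 3={cand,t=2,log=-}
step 9 deliver 3→0: 0={foll,t=2,log=-}
step 10 deliver 0→3: —
step 11 deliver 3→1: 1={foll,t=2,log=-}
step 12 deliver 1→3: 3={lead,t=2,log=-}
step 13 deliver 2→4: —
step 14 deliver 2→1: —
step 15 deliver 3→2: 2={foll,t=1,log=-}
step 16 timeout(2): 2={cand,t=2,log=-}
step 17 deliver 4→3: —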